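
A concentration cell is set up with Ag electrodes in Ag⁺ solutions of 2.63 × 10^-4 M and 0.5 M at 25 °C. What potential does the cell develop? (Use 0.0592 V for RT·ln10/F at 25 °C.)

0.19 V

Both half-cells are Ag⁺/Ag, so E°_cell = 0. The concentrated side is the cathode; the cell reaction moves Ag⁺ from high to low concentration with n = 1.
Q = [Ag⁺]_dilute/[Ag⁺]_conc = 2.63 × 10^-4/0.5 = 5.26 × 10^-4.
E = 0 − (0.0592/1) log Q = −(0.0592/1)(-3.279) = 0.1941 V.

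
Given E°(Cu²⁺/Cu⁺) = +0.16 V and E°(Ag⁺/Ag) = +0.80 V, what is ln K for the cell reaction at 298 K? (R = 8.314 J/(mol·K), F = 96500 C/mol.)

ln K = 24.9

E°_cell = +0.80 − (+0.16) = 0.64 V, with n = 1 electron transferred.
At equilibrium E = 0, so the Nernst equation gives ln K = nFE°/RT = (1)(96500)(0.64)/((8.314)(298)) = 24.93.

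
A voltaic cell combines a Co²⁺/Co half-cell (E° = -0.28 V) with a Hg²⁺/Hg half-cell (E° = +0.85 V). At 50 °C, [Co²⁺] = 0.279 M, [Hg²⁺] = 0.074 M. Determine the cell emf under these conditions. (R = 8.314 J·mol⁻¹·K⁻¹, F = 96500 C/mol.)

1.11 V

The Hg²⁺/Hg couple has the higher reduction potential and acts as the cathode, so E°_cell = +0.85 − (-0.28) = 1.13 V.
Balancing electrons gives n = 2; the reaction quotient is Q = [Co²⁺]/[Hg²⁺] = 3.77.
E = E° − (RT/nF) ln Q = 1.13 − (8.314×323)/(2×96500) × (1.327) = 1.130 − 0.018 = 1.112 V.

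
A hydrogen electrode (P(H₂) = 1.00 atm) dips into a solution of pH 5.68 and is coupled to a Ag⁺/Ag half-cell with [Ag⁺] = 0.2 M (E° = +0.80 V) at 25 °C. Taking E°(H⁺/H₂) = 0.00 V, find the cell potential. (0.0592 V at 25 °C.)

The Ag⁺/Ag couple is the cathode, so E°_cell = 0.80 V; n = 2.
[H⁺] = 10^(−5.68) = 2.1 × 10^-6 M, and Q = [H⁺]^2 / ([Ag⁺]^2·P(H₂)) = 1.09 × 10^-10.
E = E° − (0.0592/2) log Q = 0.80 − (0.0592/2)(-9.962) = 1.095 V.

1.09 V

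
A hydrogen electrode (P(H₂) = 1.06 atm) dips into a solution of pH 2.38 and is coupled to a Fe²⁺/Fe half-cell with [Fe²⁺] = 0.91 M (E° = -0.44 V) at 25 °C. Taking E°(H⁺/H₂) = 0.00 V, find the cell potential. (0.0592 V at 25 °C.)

The hydrogen couple is the cathode, so E°_cell = 0.44 V; n = 2.
[H⁺] = 10^(−2.38) = 0.0042 M, and Q = [Fe²⁺]·P(H₂) / [H⁺]^2 = 5.55 × 10^4.
E = E° − (0.0592/2) log Q = 0.44 − (0.0592/2)(4.744) = 0.300 V.

0.30 V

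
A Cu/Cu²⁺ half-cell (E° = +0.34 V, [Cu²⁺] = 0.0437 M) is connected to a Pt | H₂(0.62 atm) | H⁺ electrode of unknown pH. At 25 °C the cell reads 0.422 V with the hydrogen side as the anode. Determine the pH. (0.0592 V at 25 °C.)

pH = 2.17

E°_cell = 0.34 V and n = 2.
log Q = n(E° − E)/0.0592 = 2×(0.34 − 0.422)/0.0592 = -2.770.
With Q = [H⁺]^2 / ([Cu²⁺]·P(H₂)), solving for [H⁺] gives log[H⁺] = -2.169, so pH = 2.17.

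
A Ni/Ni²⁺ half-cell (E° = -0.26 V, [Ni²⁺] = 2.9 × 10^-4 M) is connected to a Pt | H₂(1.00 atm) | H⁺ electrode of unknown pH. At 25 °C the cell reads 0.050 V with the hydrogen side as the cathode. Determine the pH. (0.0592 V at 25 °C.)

pH = 5.32

E°_cell = 0.26 V and n = 2.
log Q = n(E° − E)/0.0592 = 2×(0.26 − 0.050)/0.0592 = 7.095.
With Q = [Ni²⁺]·P(H₂) / [H⁺]^2, solving for [H⁺] gives log[H⁺] = -5.316, so pH = 5.32.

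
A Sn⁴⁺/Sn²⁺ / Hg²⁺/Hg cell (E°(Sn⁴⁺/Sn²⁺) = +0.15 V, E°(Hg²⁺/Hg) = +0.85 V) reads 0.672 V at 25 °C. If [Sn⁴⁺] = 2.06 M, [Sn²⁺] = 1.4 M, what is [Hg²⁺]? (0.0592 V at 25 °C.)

From the Nernst equation, log Q = n(E° − E)/0.0592 = 2(0.70 − 0.672)/0.0592 = 0.946, so Q = 8.83.
With Q = [Sn⁴⁺]/([Sn²⁺]·[Hg²⁺]) and the known concentrations, [Hg²⁺] in the denominator gives [Hg²⁺] = 0.17 M.

0.17 M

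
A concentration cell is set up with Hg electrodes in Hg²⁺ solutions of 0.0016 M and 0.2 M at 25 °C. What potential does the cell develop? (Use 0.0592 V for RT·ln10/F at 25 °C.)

Both half-cells are Hg²⁺/Hg, so E°_cell = 0. The concentrated side is the cathode; the cell reaction moves Hg²⁺ from high to low concentration with n = 2.
Q = [Hg²⁺]_dilute/[Hg²⁺]_conc = 0.0016/0.2 = 0.00800.
E = 0 − (0.0592/2) log Q = −(0.0592/2)(-2.097) = 0.0621 V.

0.062 V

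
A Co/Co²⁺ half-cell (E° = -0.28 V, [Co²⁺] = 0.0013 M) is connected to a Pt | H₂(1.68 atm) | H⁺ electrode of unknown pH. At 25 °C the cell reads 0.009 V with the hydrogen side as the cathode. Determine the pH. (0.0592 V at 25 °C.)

pH = 5.91

E°_cell = 0.28 V and n = 2.
log Q = n(E° − E)/0.0592 = 2×(0.28 − 0.009)/0.0592 = 9.155.
With Q = [Co²⁺]·P(H₂) / [H⁺]^2, solving for [H⁺] gives log[H⁺] = -5.908, so pH = 5.91.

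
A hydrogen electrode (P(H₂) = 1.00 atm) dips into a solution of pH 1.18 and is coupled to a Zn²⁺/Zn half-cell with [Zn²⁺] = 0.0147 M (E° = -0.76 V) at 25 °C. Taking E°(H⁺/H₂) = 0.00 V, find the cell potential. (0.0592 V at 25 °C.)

0.74 V

The hydrogen couple is the cathode, so E°_cell = 0.76 V; n = 2.
[H⁺] = 10^(−1.18) = 0.066 M, and Q = [Zn²⁺]·P(H₂) / [H⁺]^2 = 3.37.
E = E° − (0.0592/2) log Q = 0.76 − (0.0592/2)(0.527) = 0.744 V.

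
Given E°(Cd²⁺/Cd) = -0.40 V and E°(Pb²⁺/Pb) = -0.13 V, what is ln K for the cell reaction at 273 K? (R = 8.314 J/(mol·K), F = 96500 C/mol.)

E°_cell = -0.13 − (-0.40) = 0.27 V, with n = 2 electrons transferred.
At equilibrium E = 0, so the Nernst equation gives ln K = nFE°/RT = (2)(96500)(0.27)/((8.314)(273)) = 22.96.

ln K = 23.0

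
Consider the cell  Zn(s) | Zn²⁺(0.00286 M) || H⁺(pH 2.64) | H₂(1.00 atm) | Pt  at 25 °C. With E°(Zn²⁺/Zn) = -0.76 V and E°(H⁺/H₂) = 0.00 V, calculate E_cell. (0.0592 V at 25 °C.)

The hydrogen couple is the cathode, so E°_cell = 0.76 V; n = 2.
[H⁺] = 10^(−2.64) = 0.0023 M, and Q = [Zn²⁺]·P(H₂) / [H⁺]^2 = 545.
E = E° − (0.0592/2) log Q = 0.76 − (0.0592/2)(2.736) = 0.679 V.

0.68 V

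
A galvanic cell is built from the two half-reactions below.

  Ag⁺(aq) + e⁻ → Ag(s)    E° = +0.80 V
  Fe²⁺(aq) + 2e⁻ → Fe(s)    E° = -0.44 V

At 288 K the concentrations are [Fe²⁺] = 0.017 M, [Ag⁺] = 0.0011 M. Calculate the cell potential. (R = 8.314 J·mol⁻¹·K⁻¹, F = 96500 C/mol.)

The Ag⁺/Ag couple has the higher reduction potential and acts as the cathode, so E°_cell = +0.80 − (-0.44) = 1.24 V.
Balancing electrons gives n = 2; the reaction quotient is Q = [Fe²⁺]/[Ag⁺]^2 = 1.4 × 10^4.
E = E° − (RT/nF) ln Q = 1.24 − (8.314×288)/(2×96500) × (9.550) = 1.240 − 0.118 = 1.122 V.

1.12 V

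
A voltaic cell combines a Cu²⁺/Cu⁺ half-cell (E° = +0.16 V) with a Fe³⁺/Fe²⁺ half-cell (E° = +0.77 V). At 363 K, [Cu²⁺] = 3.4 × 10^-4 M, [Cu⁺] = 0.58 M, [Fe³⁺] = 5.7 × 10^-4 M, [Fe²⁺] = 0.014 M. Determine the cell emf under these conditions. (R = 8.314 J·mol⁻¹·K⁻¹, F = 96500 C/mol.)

The Fe³⁺/Fe²⁺ couple has the higher reduction potential and acts as the cathode, so E°_cell = +0.77 − (+0.16) = 0.61 V.
Balancing electrons gives n = 1; the reaction quotient is Q = [Cu²⁺]·[Fe²⁺]/([Cu⁺]·[Fe³⁺]) = 0.0144.
E = E° − (RT/nF) ln Q = 0.61 − (8.314×363)/(1×96500) × (-4.241) = 0.610 + 0.133 = 0.743 V.

0.743 V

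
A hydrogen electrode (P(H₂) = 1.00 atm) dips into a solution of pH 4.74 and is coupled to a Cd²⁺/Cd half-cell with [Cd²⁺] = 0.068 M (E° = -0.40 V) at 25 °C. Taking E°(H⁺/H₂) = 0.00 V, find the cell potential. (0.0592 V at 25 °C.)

0.15 V

The hydrogen couple is the cathode, so E°_cell = 0.40 V; n = 2.
[H⁺] = 10^(−4.74) = 1.8 × 10^-5 M, and Q = [Cd²⁺]·P(H₂) / [H⁺]^2 = 2.05 × 10^8.
E = E° − (0.0592/2) log Q = 0.40 − (0.0592/2)(8.313) = 0.154 V.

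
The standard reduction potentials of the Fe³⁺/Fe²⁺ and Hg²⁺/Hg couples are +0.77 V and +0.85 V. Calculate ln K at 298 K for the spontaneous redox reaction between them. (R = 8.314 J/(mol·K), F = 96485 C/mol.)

E°_cell = +0.85 − (+0.77) = 0.08 V, with n = 2 electrons transferred.
At equilibrium E = 0, so the Nernst equation gives ln K = nFE°/RT = (2)(96485)(0.08)/((8.314)(298)) = 6.23.

ln K = 6.2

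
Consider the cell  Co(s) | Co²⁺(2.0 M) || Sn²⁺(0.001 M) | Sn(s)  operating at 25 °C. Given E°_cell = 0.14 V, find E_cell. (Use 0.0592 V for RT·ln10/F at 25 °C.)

Balancing electrons gives n = 2; the reaction quotient is Q = [Co²⁺]/[Sn²⁺] = 2000.
At 25 °C, E = E° − (0.0592/n) log Q = 0.14 − (0.0592/2)(3.301) = 0.140 − 0.098 = 0.042 V.

0.042 V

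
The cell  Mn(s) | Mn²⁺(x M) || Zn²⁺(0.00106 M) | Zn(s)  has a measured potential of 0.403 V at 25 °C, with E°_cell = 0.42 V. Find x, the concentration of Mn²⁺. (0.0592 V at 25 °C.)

0.004 M

From the Nernst equation, log Q = n(E° − E)/0.0592 = 2(0.42 − 0.403)/0.0592 = 0.574, so Q = 3.75.
With Q = [Mn²⁺]/[Zn²⁺] and the known concentrations, [Mn²⁺] in the numerator gives [Mn²⁺] = 0.004 M.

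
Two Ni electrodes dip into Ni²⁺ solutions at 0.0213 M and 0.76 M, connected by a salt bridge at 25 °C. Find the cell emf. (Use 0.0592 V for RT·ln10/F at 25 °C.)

0.046 V

Both half-cells are Ni²⁺/Ni, so E°_cell = 0. The concentrated side is the cathode; the cell reaction moves Ni²⁺ from high to low concentration with n = 2.
Q = [Ni²⁺]_dilute/[Ni²⁺]_conc = 0.0213/0.76 = 0.0280.
E = 0 − (0.0592/2) log Q = −(0.0592/2)(-1.552) = 0.0459 V.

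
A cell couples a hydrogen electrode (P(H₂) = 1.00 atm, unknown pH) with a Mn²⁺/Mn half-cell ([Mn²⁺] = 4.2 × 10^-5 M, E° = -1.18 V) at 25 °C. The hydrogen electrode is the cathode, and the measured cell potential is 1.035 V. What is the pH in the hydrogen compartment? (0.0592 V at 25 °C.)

pH = 4.64

E°_cell = 1.18 V and n = 2.
log Q = n(E° − E)/0.0592 = 2×(1.18 − 1.035)/0.0592 = 4.899.
With Q = [Mn²⁺]·P(H₂) / [H⁺]^2, solving for [H⁺] gives log[H⁺] = -4.638, so pH = 4.64.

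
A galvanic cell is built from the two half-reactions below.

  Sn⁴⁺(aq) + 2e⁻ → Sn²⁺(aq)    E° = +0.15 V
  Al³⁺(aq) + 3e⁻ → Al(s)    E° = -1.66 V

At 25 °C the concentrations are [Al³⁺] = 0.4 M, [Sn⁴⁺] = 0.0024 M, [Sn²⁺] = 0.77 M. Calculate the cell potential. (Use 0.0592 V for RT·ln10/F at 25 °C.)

1.74 V

The Sn⁴⁺/Sn²⁺ couple has the higher reduction potential and acts as the cathode, so E°_cell = +0.15 − (-1.66) = 1.81 V.
Balancing electrons gives n = 6; the reaction quotient is Q = [Al³⁺]^2·[Sn²⁺]^3/[Sn⁴⁺]^3 = 5.28 × 10^6.
At 25 °C, E = E° − (0.0592/n) log Q = 1.81 − (0.0592/6)(6.723) = 1.810 − 0.066 = 1.744 V.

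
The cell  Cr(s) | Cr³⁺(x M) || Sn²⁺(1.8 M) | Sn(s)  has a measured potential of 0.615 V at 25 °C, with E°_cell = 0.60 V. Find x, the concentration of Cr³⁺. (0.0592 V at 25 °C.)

From the Nernst equation, log Q = n(E° − E)/0.0592 = 6(0.60 − 0.615)/0.0592 = -1.520, so Q = 0.0302.
With Q = [Cr³⁺]^2/[Sn²⁺]^3 and the known concentrations, [Cr³⁺]^2 in the numerator gives [Cr³⁺] = 0.42 M.

0.42 M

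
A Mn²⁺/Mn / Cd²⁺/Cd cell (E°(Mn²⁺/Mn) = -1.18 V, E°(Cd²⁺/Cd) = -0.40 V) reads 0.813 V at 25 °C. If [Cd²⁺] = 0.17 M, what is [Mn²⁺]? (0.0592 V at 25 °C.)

0.013 M

From the Nernst equation, log Q = n(E° − E)/0.0592 = 2(0.78 − 0.813)/0.0592 = -1.115, so Q = 0.0768.
With Q = [Mn²⁺]/[Cd²⁺] and the known concentrations, [Mn²⁺] in the numerator gives [Mn²⁺] = 0.013 M.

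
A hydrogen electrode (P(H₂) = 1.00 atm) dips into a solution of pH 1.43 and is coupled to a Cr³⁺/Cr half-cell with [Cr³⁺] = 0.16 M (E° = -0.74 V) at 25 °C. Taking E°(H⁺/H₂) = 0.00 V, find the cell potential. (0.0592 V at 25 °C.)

0.67 V

The hydrogen couple is the cathode, so E°_cell = 0.74 V; n = 6.
[H⁺] = 10^(−1.43) = 0.037 M, and Q = [Cr³⁺]^2·P(H₂)^3 / [H⁺]^6 = 9.73 × 10^6.
E = E° − (0.0592/6) log Q = 0.74 − (0.0592/6)(6.988) = 0.671 V.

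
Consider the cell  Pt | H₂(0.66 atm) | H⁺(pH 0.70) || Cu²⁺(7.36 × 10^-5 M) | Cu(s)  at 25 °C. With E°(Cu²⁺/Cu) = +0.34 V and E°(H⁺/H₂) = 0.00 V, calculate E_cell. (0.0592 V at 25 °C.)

0.25 V

The Cu²⁺/Cu couple is the cathode, so E°_cell = 0.34 V; n = 2.
[H⁺] = 10^(−0.70) = 0.20 M, and Q = [H⁺]^2 / ([Cu²⁺]·P(H₂)) = 820.
E = E° − (0.0592/2) log Q = 0.34 − (0.0592/2)(2.914) = 0.254 V.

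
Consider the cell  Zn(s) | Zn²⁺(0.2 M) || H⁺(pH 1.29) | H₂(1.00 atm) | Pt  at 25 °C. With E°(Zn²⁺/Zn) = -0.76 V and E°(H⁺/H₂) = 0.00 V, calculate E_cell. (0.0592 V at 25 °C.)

0.70 V

The hydrogen couple is the cathode, so E°_cell = 0.76 V; n = 2.
[H⁺] = 10^(−1.29) = 0.051 M, and Q = [Zn²⁺]·P(H₂) / [H⁺]^2 = 76.0.
E = E° − (0.0592/2) log Q = 0.76 − (0.0592/2)(1.881) = 0.704 V.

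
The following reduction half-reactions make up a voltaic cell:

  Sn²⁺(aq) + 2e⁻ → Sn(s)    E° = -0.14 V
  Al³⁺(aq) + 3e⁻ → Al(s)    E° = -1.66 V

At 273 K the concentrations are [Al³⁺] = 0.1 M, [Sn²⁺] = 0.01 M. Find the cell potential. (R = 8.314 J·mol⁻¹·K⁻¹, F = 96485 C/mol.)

The Sn²⁺/Sn couple has the higher reduction potential and acts as the cathode, so E°_cell = -0.14 − (-1.66) = 1.52 V.
Balancing electrons gives n = 6; the reaction quotient is Q = [Al³⁺]^2/[Sn²⁺]^3 = 1 × 10^4.
E = E° − (RT/nF) ln Q = 1.52 − (8.314×273)/(6×96485) × (9.210) = 1.520 − 0.036 = 1.484 V.

1.48 V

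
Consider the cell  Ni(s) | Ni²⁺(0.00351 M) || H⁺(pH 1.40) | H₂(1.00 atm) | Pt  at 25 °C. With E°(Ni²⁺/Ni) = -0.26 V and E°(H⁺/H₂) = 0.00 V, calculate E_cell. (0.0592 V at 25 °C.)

The hydrogen couple is the cathode, so E°_cell = 0.26 V; n = 2.
[H⁺] = 10^(−1.40) = 0.040 M, and Q = [Ni²⁺]·P(H₂) / [H⁺]^2 = 2.21.
E = E° − (0.0592/2) log Q = 0.26 − (0.0592/2)(0.345) = 0.250 V.

0.25 V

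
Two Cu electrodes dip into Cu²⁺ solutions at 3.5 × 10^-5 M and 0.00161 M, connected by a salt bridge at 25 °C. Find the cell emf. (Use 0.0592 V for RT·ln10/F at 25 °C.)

0.049 V

Both half-cells are Cu²⁺/Cu, so E°_cell = 0. The concentrated side is the cathode; the cell reaction moves Cu²⁺ from high to low concentration with n = 2.
Q = [Cu²⁺]_dilute/[Cu²⁺]_conc = 3.5 × 10^-5/0.00161 = 0.0217.
E = 0 − (0.0592/2) log Q = −(0.0592/2)(-1.663) = 0.0492 V.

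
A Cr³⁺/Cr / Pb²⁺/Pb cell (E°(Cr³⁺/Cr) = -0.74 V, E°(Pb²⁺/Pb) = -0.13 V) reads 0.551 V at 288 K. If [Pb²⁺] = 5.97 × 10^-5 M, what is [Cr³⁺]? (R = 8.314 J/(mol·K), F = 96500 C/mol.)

5.8 × 10^-4 M

From the Nernst equation, ln Q = nF(E° − E)/RT = 6×96500×(0.61 − 0.551)/(8.314×288) = 14.267, so Q = 1.57 × 10^6.
With Q = [Cr³⁺]^2/[Pb²⁺]^3 and the known concentrations, [Cr³⁺]^2 in the numerator gives [Cr³⁺] = 5.8 × 10^-4 M.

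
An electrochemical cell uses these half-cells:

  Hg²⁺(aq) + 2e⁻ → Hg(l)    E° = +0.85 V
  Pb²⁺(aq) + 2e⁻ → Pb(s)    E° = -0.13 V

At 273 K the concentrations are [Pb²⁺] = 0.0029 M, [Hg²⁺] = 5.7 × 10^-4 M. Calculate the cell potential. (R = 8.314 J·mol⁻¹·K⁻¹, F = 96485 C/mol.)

0.961 V

The Hg²⁺/Hg couple has the higher reduction potential and acts as the cathode, so E°_cell = +0.85 − (-0.13) = 0.98 V.
Balancing electrons gives n = 2; the reaction quotient is Q = [Pb²⁺]/[Hg²⁺] = 5.09.
E = E° − (RT/nF) ln Q = 0.98 − (8.314×273)/(2×96485) × (1.627) = 0.980 − 0.019 = 0.961 V.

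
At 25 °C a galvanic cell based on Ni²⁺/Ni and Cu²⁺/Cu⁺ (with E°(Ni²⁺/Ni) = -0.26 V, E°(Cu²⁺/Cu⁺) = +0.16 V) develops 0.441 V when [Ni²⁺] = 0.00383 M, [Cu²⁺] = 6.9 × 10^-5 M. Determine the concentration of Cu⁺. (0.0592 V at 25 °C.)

From the Nernst equation, log Q = n(E° − E)/0.0592 = 2(0.42 − 0.441)/0.0592 = -0.709, so Q = 0.195.
With Q = [Ni²⁺]·[Cu⁺]^2/[Cu²⁺]^2 and the known concentrations, [Cu⁺]^2 in the numerator gives [Cu⁺] = 4.9 × 10^-4 M.

4.9 × 10^-4 M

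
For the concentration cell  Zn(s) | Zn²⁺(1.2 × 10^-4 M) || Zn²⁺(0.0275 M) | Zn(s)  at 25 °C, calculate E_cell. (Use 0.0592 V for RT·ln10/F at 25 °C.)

0.070 V

Both half-cells are Zn²⁺/Zn, so E°_cell = 0. The concentrated side is the cathode; the cell reaction moves Zn²⁺ from high to low concentration with n = 2.
Q = [Zn²⁺]_dilute/[Zn²⁺]_conc = 1.2 × 10^-4/0.0275 = 0.00436.
E = 0 − (0.0592/2) log Q = −(0.0592/2)(-2.360) = 0.0699 V.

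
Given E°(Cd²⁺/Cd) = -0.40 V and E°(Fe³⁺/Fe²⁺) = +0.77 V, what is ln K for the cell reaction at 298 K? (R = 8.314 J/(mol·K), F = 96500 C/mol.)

E°_cell = +0.77 − (-0.40) = 1.17 V, with n = 2 electrons transferred.
At equilibrium E = 0, so the Nernst equation gives ln K = nFE°/RT = (2)(96500)(1.17)/((8.314)(298)) = 91.14.

ln K = 91.1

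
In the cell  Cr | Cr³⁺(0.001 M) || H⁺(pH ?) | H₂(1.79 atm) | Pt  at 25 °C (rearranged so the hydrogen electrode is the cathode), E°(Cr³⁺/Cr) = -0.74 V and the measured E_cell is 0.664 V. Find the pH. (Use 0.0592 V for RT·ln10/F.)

pH = 2.16

E°_cell = 0.74 V and n = 6.
log Q = n(E° − E)/0.0592 = 6×(0.74 − 0.664)/0.0592 = 7.703.
With Q = [Cr³⁺]^2·P(H₂)^3 / [H⁺]^6, solving for [H⁺] gives log[H⁺] = -2.157, so pH = 2.16.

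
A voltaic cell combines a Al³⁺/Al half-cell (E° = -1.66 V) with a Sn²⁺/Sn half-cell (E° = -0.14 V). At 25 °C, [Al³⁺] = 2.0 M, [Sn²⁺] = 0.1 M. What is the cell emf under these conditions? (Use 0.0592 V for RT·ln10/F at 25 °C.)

The Sn²⁺/Sn couple has the higher reduction potential and acts as the cathode, so E°_cell = -0.14 − (-1.66) = 1.52 V.
Balancing electrons gives n = 6; the reaction quotient is Q = [Al³⁺]^2/[Sn²⁺]^3 = 4000.
At 25 °C, E = E° − (0.0592/n) log Q = 1.52 − (0.0592/6)(3.602) = 1.520 − 0.036 = 1.484 V.

1.48 V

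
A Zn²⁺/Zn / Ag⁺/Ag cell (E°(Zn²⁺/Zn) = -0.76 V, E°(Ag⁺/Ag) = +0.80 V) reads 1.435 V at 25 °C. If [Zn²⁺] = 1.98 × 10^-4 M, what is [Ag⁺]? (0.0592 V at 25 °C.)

From the Nernst equation, log Q = n(E° − E)/0.0592 = 2(1.56 − 1.435)/0.0592 = 4.223, so Q = 1.67 × 10^4.
With Q = [Zn²⁺]/[Ag⁺]^2 and the known concentrations, [Ag⁺]^2 in the denominator gives [Ag⁺] = 1.1 × 10^-4 M.

1.1 × 10^-4 M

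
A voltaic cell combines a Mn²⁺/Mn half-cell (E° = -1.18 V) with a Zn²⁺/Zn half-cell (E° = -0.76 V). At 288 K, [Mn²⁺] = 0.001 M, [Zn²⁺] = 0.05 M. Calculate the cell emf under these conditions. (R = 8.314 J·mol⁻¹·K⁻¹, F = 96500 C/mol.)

0.469 V

The Zn²⁺/Zn couple has the higher reduction potential and acts as the cathode, so E°_cell = -0.76 − (-1.18) = 0.42 V.
Balancing electrons gives n = 2; the reaction quotient is Q = [Mn²⁺]/[Zn²⁺] = 0.0200.
E = E° − (RT/nF) ln Q = 0.42 − (8.314×288)/(2×96500) × (-3.912) = 0.420 + 0.049 = 0.469 V.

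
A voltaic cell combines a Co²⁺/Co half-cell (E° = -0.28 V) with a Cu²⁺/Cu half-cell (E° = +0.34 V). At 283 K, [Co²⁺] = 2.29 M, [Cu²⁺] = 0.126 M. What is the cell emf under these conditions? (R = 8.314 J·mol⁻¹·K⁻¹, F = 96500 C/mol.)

0.585 V

The Cu²⁺/Cu couple has the higher reduction potential and acts as the cathode, so E°_cell = +0.34 − (-0.28) = 0.62 V.
Balancing electrons gives n = 2; the reaction quotient is Q = [Co²⁺]/[Cu²⁺] = 18.2.
E = E° − (RT/nF) ln Q = 0.62 − (8.314×283)/(2×96500) × (2.900) = 0.620 − 0.035 = 0.585 V.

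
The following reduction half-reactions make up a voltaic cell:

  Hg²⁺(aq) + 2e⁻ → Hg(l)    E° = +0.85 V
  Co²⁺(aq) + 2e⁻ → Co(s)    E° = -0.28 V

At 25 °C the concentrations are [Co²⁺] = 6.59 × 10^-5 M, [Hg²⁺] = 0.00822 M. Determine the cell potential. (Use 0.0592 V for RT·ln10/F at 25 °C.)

1.19 V

The Hg²⁺/Hg couple has the higher reduction potential and acts as the cathode, so E°_cell = +0.85 − (-0.28) = 1.13 V.
Balancing electrons gives n = 2; the reaction quotient is Q = [Co²⁺]/[Hg²⁺] = 0.00802.
At 25 °C, E = E° − (0.0592/n) log Q = 1.13 − (0.0592/2)(-2.096) = 1.130 + 0.062 = 1.192 V.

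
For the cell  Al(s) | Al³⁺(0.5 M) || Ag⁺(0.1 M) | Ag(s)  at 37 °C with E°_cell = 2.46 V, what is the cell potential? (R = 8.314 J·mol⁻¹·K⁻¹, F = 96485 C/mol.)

Balancing electrons gives n = 3; the reaction quotient is Q = [Al³⁺]/[Ag⁺]^3 = 500.
E = E° − (RT/nF) ln Q = 2.46 − (8.314×310)/(3×96485) × (6.215) = 2.460 − 0.055 = 2.405 V.

2.40 V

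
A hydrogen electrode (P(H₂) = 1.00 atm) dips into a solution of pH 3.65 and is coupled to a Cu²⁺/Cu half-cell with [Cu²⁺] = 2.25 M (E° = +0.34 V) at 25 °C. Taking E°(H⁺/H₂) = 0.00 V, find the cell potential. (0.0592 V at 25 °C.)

0.57 V

The Cu²⁺/Cu couple is the cathode, so E°_cell = 0.34 V; n = 2.
[H⁺] = 10^(−3.65) = 2.2 × 10^-4 M, and Q = [H⁺]^2 / ([Cu²⁺]·P(H₂)) = 2.23 × 10^-8.
E = E° − (0.0592/2) log Q = 0.34 − (0.0592/2)(-7.652) = 0.566 V.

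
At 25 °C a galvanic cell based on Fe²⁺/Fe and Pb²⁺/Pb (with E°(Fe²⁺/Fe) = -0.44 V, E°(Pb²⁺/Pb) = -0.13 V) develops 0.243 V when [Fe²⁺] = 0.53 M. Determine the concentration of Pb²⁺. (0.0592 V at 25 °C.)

From the Nernst equation, log Q = n(E° − E)/0.0592 = 2(0.31 − 0.243)/0.0592 = 2.264, so Q = 183.
With Q = [Fe²⁺]/[Pb²⁺] and the known concentrations, [Pb²⁺] in the denominator gives [Pb²⁺] = 0.0029 M.

0.0029 M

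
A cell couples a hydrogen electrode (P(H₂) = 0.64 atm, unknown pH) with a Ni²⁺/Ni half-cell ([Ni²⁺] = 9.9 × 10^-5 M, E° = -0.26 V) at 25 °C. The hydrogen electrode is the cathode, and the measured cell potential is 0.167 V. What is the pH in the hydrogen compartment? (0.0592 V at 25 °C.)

pH = 3.67

E°_cell = 0.26 V and n = 2.
log Q = n(E° − E)/0.0592 = 2×(0.26 − 0.167)/0.0592 = 3.142.
With Q = [Ni²⁺]·P(H₂) / [H⁺]^2, solving for [H⁺] gives log[H⁺] = -3.670, so pH = 3.67.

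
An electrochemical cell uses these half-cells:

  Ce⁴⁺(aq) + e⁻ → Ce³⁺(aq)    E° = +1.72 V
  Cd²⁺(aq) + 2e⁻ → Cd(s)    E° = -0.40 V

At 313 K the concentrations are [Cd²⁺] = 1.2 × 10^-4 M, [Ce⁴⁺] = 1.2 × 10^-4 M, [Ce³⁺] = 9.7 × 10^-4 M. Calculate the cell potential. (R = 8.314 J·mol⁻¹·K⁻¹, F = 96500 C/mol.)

2.19 V

The Ce⁴⁺/Ce³⁺ couple has the higher reduction potential and acts as the cathode, so E°_cell = +1.72 − (-0.40) = 2.12 V.
Balancing electrons gives n = 2; the reaction quotient is Q = [Cd²⁺]·[Ce³⁺]^2/[Ce⁴⁺]^2 = 0.00784.
E = E° − (RT/nF) ln Q = 2.12 − (8.314×313)/(2×96500) × (-4.848) = 2.120 + 0.065 = 2.185 V.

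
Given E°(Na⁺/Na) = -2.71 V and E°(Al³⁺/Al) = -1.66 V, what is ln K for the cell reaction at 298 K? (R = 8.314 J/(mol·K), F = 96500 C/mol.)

E°_cell = -1.66 − (-2.71) = 1.05 V, with n = 3 electrons transferred.
At equilibrium E = 0, so the Nernst equation gives ln K = nFE°/RT = (3)(96500)(1.05)/((8.314)(298)) = 122.69.

ln K = 122.7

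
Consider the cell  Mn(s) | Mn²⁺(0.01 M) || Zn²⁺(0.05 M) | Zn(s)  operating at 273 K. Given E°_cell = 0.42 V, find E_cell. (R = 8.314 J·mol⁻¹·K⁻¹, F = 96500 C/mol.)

0.439 V

Balancing electrons gives n = 2; the reaction quotient is Q = [Mn²⁺]/[Zn²⁺] = 0.200.
E = E° − (RT/nF) ln Q = 0.42 − (8.314×273)/(2×96500) × (-1.609) = 0.420 + 0.019 = 0.439 V.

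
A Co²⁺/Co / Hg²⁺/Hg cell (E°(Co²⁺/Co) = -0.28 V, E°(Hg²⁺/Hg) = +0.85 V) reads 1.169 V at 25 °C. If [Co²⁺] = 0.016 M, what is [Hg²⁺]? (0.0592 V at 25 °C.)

0.33 M

From the Nernst equation, log Q = n(E° − E)/0.0592 = 2(1.13 − 1.169)/0.0592 = -1.318, so Q = 0.0481.
With Q = [Co²⁺]/[Hg²⁺] and the known concentrations, [Hg²⁺] in the denominator gives [Hg²⁺] = 0.33 M.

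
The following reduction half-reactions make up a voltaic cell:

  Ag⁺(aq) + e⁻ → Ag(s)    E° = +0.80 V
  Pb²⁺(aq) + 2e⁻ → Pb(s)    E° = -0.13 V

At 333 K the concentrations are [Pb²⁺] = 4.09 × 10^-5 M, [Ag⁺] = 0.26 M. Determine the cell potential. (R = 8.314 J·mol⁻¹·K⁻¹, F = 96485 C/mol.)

1.04 V

The Ag⁺/Ag couple has the higher reduction potential and acts as the cathode, so E°_cell = +0.80 − (-0.13) = 0.93 V.
Balancing electrons gives n = 2; the reaction quotient is Q = [Pb²⁺]/[Ag⁺]^2 = 6.05 × 10^-4.
E = E° − (RT/nF) ln Q = 0.93 − (8.314×333)/(2×96485) × (-7.410) = 0.930 + 0.106 = 1.036 V.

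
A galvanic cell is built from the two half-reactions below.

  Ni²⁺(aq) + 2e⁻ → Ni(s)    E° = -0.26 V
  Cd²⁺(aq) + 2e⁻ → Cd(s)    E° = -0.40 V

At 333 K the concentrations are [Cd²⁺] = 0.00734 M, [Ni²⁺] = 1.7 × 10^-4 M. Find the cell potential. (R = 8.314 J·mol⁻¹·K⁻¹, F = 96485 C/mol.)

0.086 V

The Ni²⁺/Ni couple has the higher reduction potential and acts as the cathode, so E°_cell = -0.26 − (-0.40) = 0.14 V.
Balancing electrons gives n = 2; the reaction quotient is Q = [Cd²⁺]/[Ni²⁺] = 43.2.
E = E° − (RT/nF) ln Q = 0.14 − (8.314×333)/(2×96485) × (3.765) = 0.140 − 0.054 = 0.086 V.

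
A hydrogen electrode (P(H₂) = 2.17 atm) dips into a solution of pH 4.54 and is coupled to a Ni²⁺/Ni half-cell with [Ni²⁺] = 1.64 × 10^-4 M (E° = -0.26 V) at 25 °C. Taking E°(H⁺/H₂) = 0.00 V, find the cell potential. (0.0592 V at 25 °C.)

0.093 V

The hydrogen couple is the cathode, so E°_cell = 0.26 V; n = 2.
[H⁺] = 10^(−4.54) = 2.9 × 10^-5 M, and Q = [Ni²⁺]·P(H₂) / [H⁺]^2 = 4.28 × 10^5.
E = E° − (0.0592/2) log Q = 0.26 − (0.0592/2)(5.631) = 0.093 V.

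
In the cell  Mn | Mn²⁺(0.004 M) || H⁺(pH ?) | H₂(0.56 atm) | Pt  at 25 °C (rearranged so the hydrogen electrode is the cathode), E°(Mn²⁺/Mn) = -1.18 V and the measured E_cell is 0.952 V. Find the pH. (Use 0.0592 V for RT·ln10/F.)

pH = 5.18

E°_cell = 1.18 V and n = 2.
log Q = n(E° − E)/0.0592 = 2×(1.18 − 0.952)/0.0592 = 7.703.
With Q = [Mn²⁺]·P(H₂) / [H⁺]^2, solving for [H⁺] gives log[H⁺] = -5.176, so pH = 5.18.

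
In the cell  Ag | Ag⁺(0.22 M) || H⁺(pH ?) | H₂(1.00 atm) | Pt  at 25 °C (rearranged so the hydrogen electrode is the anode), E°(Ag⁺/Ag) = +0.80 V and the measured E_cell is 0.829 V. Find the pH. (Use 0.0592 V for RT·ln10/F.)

pH = 1.15

E°_cell = 0.80 V and n = 2.
log Q = n(E° − E)/0.0592 = 2×(0.80 − 0.829)/0.0592 = -0.980.
With Q = [H⁺]^2 / ([Ag⁺]^2·P(H₂)), solving for [H⁺] gives log[H⁺] = -1.147, so pH = 1.15.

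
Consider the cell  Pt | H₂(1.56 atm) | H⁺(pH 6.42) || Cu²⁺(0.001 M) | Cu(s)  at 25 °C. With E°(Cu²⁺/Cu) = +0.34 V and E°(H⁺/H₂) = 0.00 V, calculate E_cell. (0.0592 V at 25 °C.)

0.64 V

The Cu²⁺/Cu couple is the cathode, so E°_cell = 0.34 V; n = 2.
[H⁺] = 10^(−6.42) = 3.8 × 10^-7 M, and Q = [H⁺]^2 / ([Cu²⁺]·P(H₂)) = 9.27 × 10^-11.
E = E° − (0.0592/2) log Q = 0.34 − (0.0592/2)(-10.033) = 0.637 V.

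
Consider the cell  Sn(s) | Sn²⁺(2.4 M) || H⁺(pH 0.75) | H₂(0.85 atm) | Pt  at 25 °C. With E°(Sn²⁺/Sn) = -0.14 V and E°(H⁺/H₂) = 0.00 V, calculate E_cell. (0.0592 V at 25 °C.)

0.086 V

The hydrogen couple is the cathode, so E°_cell = 0.14 V; n = 2.
[H⁺] = 10^(−0.75) = 0.18 M, and Q = [Sn²⁺]·P(H₂) / [H⁺]^2 = 64.5.
E = E° − (0.0592/2) log Q = 0.14 − (0.0592/2)(1.810) = 0.086 V.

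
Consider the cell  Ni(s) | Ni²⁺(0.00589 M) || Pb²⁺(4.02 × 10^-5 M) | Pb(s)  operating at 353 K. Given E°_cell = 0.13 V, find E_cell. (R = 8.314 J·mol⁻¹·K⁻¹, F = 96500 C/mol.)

Balancing electrons gives n = 2; the reaction quotient is Q = [Ni²⁺]/[Pb²⁺] = 147.
E = E° − (RT/nF) ln Q = 0.13 − (8.314×353)/(2×96500) × (4.987) = 0.130 − 0.076 = 0.054 V.

0.054 V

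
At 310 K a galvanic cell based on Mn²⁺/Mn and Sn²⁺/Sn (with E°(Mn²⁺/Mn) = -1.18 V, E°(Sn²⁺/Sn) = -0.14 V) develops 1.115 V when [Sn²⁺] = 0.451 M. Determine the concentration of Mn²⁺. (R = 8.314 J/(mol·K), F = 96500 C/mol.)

0.0016 M

From the Nernst equation, ln Q = nF(E° − E)/RT = 2×96500×(1.04 − 1.115)/(8.314×310) = -5.616, so Q = 0.00364.
With Q = [Mn²⁺]/[Sn²⁺] and the known concentrations, [Mn²⁺] in the numerator gives [Mn²⁺] = 0.0016 M.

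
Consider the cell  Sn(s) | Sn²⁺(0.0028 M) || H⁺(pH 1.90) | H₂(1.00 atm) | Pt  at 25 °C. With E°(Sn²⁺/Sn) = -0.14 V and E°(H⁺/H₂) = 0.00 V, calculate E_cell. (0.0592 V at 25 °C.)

0.10 V

The hydrogen couple is the cathode, so E°_cell = 0.14 V; n = 2.
[H⁺] = 10^(−1.90) = 0.013 M, and Q = [Sn²⁺]·P(H₂) / [H⁺]^2 = 17.7.
E = E° − (0.0592/2) log Q = 0.14 − (0.0592/2)(1.247) = 0.103 V.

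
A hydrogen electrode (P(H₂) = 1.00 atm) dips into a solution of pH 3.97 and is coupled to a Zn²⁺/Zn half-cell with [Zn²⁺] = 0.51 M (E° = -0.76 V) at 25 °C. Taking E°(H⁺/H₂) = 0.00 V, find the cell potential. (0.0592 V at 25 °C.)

The hydrogen couple is the cathode, so E°_cell = 0.76 V; n = 2.
[H⁺] = 10^(−3.97) = 1.1 × 10^-4 M, and Q = [Zn²⁺]·P(H₂) / [H⁺]^2 = 4.44 × 10^7.
E = E° − (0.0592/2) log Q = 0.76 − (0.0592/2)(7.648) = 0.534 V.

0.53 V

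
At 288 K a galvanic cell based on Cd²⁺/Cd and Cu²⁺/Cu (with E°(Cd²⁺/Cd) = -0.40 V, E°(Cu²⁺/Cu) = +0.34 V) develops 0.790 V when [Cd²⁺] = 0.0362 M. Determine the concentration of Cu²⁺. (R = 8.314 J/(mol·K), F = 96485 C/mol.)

2.0 M

From the Nernst equation, ln Q = nF(E° − E)/RT = 2×96485×(0.74 − 0.790)/(8.314×288) = -4.030, so Q = 0.0178.
With Q = [Cd²⁺]/[Cu²⁺] and the known concentrations, [Cu²⁺] in the denominator gives [Cu²⁺] = 2.0 M.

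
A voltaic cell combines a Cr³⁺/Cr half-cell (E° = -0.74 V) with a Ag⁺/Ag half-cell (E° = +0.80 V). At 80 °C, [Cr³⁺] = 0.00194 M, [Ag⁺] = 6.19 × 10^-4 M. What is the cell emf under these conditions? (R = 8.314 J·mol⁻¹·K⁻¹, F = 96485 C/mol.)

1.38 V

The Ag⁺/Ag couple has the higher reduction potential and acts as the cathode, so E°_cell = +0.80 − (-0.74) = 1.54 V.
Balancing electrons gives n = 3; the reaction quotient is Q = [Cr³⁺]/[Ag⁺]^3 = 8.18 × 10^6.
E = E° − (RT/nF) ln Q = 1.54 − (8.314×353)/(3×96485) × (15.917) = 1.540 − 0.161 = 1.379 V.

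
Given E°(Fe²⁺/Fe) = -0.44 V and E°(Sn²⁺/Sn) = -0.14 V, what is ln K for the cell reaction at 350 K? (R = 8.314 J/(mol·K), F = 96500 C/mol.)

ln K = 19.9

E°_cell = -0.14 − (-0.44) = 0.30 V, with n = 2 electrons transferred.
At equilibrium E = 0, so the Nernst equation gives ln K = nFE°/RT = (2)(96500)(0.30)/((8.314)(350)) = 19.90.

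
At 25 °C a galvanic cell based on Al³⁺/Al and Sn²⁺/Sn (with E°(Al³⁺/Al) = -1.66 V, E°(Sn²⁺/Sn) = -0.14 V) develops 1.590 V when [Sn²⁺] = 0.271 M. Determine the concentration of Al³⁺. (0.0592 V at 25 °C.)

4 × 10^-5 M

From the Nernst equation, log Q = n(E° − E)/0.0592 = 6(1.52 − 1.590)/0.0592 = -7.095, so Q = 8.04 × 10^-8.
With Q = [Al³⁺]^2/[Sn²⁺]^3 and the known concentrations, [Al³⁺]^2 in the numerator gives [Al³⁺] = 4 × 10^-5 M.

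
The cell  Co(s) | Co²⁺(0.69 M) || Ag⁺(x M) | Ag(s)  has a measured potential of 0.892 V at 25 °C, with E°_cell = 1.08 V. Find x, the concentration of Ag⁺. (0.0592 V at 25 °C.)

From the Nernst equation, log Q = n(E° − E)/0.0592 = 2(1.08 − 0.892)/0.0592 = 6.351, so Q = 2.25 × 10^6.
With Q = [Co²⁺]/[Ag⁺]^2 and the known concentrations, [Ag⁺]^2 in the denominator gives [Ag⁺] = 5.5 × 10^-4 M.

5.5 × 10^-4 M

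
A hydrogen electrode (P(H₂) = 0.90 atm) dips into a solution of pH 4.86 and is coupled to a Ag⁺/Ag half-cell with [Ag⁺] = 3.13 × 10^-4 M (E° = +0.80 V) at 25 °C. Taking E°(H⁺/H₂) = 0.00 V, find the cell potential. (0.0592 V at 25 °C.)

The Ag⁺/Ag couple is the cathode, so E°_cell = 0.80 V; n = 2.
[H⁺] = 10^(−4.86) = 1.4 × 10^-5 M, and Q = [H⁺]^2 / ([Ag⁺]^2·P(H₂)) = 0.00216.
E = E° − (0.0592/2) log Q = 0.80 − (0.0592/2)(-2.665) = 0.879 V.

0.88 V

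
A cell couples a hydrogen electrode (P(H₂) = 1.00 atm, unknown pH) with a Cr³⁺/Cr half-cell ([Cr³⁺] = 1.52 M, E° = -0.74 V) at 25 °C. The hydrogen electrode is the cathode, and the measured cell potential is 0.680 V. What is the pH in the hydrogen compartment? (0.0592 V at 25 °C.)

pH = 0.95

E°_cell = 0.74 V and n = 6.
log Q = n(E° − E)/0.0592 = 6×(0.74 − 0.680)/0.0592 = 6.081.
With Q = [Cr³⁺]^2·P(H₂)^3 / [H⁺]^6, solving for [H⁺] gives log[H⁺] = -0.953, so pH = 0.95.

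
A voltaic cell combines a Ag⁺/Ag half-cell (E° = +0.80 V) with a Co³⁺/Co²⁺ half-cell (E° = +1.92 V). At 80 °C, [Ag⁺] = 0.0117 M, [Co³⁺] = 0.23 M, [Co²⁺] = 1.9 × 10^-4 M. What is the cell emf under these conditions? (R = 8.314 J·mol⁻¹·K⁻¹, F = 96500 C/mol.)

1.47 V

The Co³⁺/Co²⁺ couple has the higher reduction potential and acts as the cathode, so E°_cell = +1.92 − (+0.80) = 1.12 V.
Balancing electrons gives n = 1; the reaction quotient is Q = [Ag⁺]·[Co²⁺]/[Co³⁺] = 9.67 × 10^-6.
E = E° − (RT/nF) ln Q = 1.12 − (8.314×353)/(1×96500) × (-11.547) = 1.120 + 0.351 = 1.471 V.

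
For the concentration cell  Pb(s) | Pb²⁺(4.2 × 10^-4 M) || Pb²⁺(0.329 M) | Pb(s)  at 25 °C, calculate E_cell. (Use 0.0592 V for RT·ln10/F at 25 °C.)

Both half-cells are Pb²⁺/Pb, so E°_cell = 0. The concentrated side is the cathode; the cell reaction moves Pb²⁺ from high to low concentration with n = 2.
Q = [Pb²⁺]_dilute/[Pb²⁺]_conc = 4.2 × 10^-4/0.329 = 0.00128.
E = 0 − (0.0592/2) log Q = −(0.0592/2)(-2.894) = 0.0857 V.

0.086 V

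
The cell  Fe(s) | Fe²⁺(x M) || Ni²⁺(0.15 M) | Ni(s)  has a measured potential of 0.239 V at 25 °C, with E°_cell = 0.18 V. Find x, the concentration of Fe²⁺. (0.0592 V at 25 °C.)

0.0015 M

From the Nernst equation, log Q = n(E° − E)/0.0592 = 2(0.18 − 0.239)/0.0592 = -1.993, so Q = 0.0102.
With Q = [Fe²⁺]/[Ni²⁺] and the known concentrations, [Fe²⁺] in the numerator gives [Fe²⁺] = 0.0015 M.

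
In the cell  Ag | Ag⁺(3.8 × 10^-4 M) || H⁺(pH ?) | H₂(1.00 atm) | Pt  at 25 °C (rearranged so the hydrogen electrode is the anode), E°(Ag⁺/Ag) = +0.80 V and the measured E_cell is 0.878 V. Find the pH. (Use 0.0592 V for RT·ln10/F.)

E°_cell = 0.80 V and n = 2.
log Q = n(E° − E)/0.0592 = 2×(0.80 − 0.878)/0.0592 = -2.635.
With Q = [H⁺]^2 / ([Ag⁺]^2·P(H₂)), solving for [H⁺] gives log[H⁺] = -4.738, so pH = 4.74.

pH = 4.74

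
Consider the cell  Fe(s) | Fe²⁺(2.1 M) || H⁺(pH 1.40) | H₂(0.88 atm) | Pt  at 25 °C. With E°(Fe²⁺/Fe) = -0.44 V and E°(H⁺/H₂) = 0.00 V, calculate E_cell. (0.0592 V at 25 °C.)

0.35 V

The hydrogen couple is the cathode, so E°_cell = 0.44 V; n = 2.
[H⁺] = 10^(−1.40) = 0.040 M, and Q = [Fe²⁺]·P(H₂) / [H⁺]^2 = 1170.
E = E° − (0.0592/2) log Q = 0.44 − (0.0592/2)(3.067) = 0.349 V.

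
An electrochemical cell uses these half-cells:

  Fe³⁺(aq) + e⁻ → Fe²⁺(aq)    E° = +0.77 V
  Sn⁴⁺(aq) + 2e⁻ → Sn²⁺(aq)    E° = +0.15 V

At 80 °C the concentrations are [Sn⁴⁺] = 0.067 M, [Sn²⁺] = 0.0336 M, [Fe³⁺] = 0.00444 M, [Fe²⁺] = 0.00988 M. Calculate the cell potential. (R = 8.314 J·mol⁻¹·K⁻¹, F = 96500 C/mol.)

The Fe³⁺/Fe²⁺ couple has the higher reduction potential and acts as the cathode, so E°_cell = +0.77 − (+0.15) = 0.62 V.
Balancing electrons gives n = 2; the reaction quotient is Q = [Sn⁴⁺]·[Fe²⁺]^2/([Sn²⁺]·[Fe³⁺]^2) = 9.87.
E = E° − (RT/nF) ln Q = 0.62 − (8.314×353)/(2×96500) × (2.290) = 0.620 − 0.035 = 0.585 V.

0.585 V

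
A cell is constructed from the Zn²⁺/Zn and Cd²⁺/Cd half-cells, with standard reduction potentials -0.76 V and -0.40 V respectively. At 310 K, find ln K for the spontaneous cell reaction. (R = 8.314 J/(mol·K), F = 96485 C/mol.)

E°_cell = -0.40 − (-0.76) = 0.36 V, with n = 2 electrons transferred.
At equilibrium E = 0, so the Nernst equation gives ln K = nFE°/RT = (2)(96485)(0.36)/((8.314)(310)) = 26.95.

ln K = 27.0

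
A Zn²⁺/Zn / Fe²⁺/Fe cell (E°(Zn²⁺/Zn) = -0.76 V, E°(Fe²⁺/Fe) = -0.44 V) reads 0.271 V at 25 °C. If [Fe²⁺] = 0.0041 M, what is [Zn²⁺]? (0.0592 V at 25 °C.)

From the Nernst equation, log Q = n(E° − E)/0.0592 = 2(0.32 − 0.271)/0.0592 = 1.655, so Q = 45.2.
With Q = [Zn²⁺]/[Fe²⁺] and the known concentrations, [Zn²⁺] in the numerator gives [Zn²⁺] = 0.19 M.

0.19 M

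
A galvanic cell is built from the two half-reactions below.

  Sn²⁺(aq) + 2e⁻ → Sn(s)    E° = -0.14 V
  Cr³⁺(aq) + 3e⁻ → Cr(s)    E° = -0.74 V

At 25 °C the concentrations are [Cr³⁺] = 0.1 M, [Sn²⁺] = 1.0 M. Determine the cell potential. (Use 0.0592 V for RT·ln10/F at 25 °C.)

The Sn²⁺/Sn couple has the higher reduction potential and acts as the cathode, so E°_cell = -0.14 − (-0.74) = 0.60 V.
Balancing electrons gives n = 6; the reaction quotient is Q = [Cr³⁺]^2/[Sn²⁺]^3 = 0.0100.
At 25 °C, E = E° − (0.0592/n) log Q = 0.60 − (0.0592/6)(-2.000) = 0.600 + 0.020 = 0.620 V.

0.620 V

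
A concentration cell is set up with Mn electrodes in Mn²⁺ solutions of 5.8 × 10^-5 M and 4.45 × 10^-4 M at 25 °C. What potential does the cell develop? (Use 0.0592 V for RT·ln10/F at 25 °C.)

Both half-cells are Mn²⁺/Mn, so E°_cell = 0. The concentrated side is the cathode; the cell reaction moves Mn²⁺ from high to low concentration with n = 2.
Q = [Mn²⁺]_dilute/[Mn²⁺]_conc = 5.8 × 10^-5/4.45 × 10^-4 = 0.130.
E = 0 − (0.0592/2) log Q = −(0.0592/2)(-0.885) = 0.0262 V.

0.026 V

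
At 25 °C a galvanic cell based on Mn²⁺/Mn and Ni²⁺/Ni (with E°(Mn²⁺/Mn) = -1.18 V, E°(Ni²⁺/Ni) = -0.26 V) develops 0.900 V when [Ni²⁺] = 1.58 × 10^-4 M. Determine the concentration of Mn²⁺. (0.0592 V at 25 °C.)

7.5 × 10^-4 M

From the Nernst equation, log Q = n(E° − E)/0.0592 = 2(0.92 − 0.900)/0.0592 = 0.676, so Q = 4.74.
With Q = [Mn²⁺]/[Ni²⁺] and the known concentrations, [Mn²⁺] in the numerator gives [Mn²⁺] = 7.5 × 10^-4 M.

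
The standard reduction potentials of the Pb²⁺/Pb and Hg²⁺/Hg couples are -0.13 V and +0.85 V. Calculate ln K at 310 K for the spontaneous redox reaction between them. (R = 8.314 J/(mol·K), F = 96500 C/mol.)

ln K = 73.4

E°_cell = +0.85 − (-0.13) = 0.98 V, with n = 2 electrons transferred.
At equilibrium E = 0, so the Nernst equation gives ln K = nFE°/RT = (2)(96500)(0.98)/((8.314)(310)) = 73.39.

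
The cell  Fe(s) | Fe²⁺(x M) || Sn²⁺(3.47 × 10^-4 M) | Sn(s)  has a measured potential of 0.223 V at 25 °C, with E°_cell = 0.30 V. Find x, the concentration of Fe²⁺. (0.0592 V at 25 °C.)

From the Nernst equation, log Q = n(E° − E)/0.0592 = 2(0.30 − 0.223)/0.0592 = 2.601, so Q = 399.
With Q = [Fe²⁺]/[Sn²⁺] and the known concentrations, [Fe²⁺] in the numerator gives [Fe²⁺] = 0.14 M.

0.14 M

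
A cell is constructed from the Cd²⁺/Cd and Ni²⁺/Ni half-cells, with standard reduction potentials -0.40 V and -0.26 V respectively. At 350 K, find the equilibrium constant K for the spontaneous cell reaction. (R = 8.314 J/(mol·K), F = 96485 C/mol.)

1.1 × 10^4

E°_cell = -0.26 − (-0.40) = 0.14 V, with n = 2 electrons transferred.
At equilibrium E = 0, so the Nernst equation gives ln K = nFE°/RT = (2)(96485)(0.14)/((8.314)(350)) = 9.28.
K = e^9.28 = 1.1 × 10^4.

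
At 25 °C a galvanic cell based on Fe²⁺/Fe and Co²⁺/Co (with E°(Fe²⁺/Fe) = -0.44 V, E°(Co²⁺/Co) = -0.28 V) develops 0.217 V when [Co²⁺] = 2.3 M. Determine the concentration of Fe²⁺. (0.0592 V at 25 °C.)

0.027 M

From the Nernst equation, log Q = n(E° − E)/0.0592 = 2(0.16 − 0.217)/0.0592 = -1.926, so Q = 0.0119.
With Q = [Fe²⁺]/[Co²⁺] and the known concentrations, [Fe²⁺] in the numerator gives [Fe²⁺] = 0.027 M.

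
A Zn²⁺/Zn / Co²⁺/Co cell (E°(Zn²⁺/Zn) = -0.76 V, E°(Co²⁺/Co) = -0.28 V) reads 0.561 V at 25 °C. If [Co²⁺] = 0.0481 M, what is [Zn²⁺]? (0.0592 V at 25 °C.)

8.8 × 10^-5 M

From the Nernst equation, log Q = n(E° − E)/0.0592 = 2(0.48 − 0.561)/0.0592 = -2.736, so Q = 0.00183.
With Q = [Zn²⁺]/[Co²⁺] and the known concentrations, [Zn²⁺] in the numerator gives [Zn²⁺] = 8.8 × 10^-5 M.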